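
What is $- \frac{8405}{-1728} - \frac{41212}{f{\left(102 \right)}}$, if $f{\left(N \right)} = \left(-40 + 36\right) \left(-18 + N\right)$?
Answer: $\frac{1542467}{12096} \approx 127.52$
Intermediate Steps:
$f{\left(N \right)} = 72 - 4 N$ ($f{\left(N \right)} = - 4 \left(-18 + N\right) = 72 - 4 N$)
$- \frac{8405}{-1728} - \frac{41212}{f{\left(102 \right)}} = - \frac{8405}{-1728} - \frac{41212}{72 - 408} = \left(-8405\right) \left(- \frac{1}{1728}\right) - \frac{41212}{72 - 408} = \frac{8405}{1728} - \frac{41212}{-336} = \frac{8405}{1728} - - \frac{10303}{84} = \frac{8405}{1728} + \frac{10303}{84} = \frac{1542467}{12096}$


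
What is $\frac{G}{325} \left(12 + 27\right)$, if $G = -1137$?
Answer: $- \frac{3411}{25} \approx -136.44$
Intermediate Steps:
$\frac{G}{325} \left(12 + 27\right) = - \frac{1137}{325} \left(12 + 27\right) = \left(-1137\right) \frac{1}{325} \cdot 39 = \left(- \frac{1137}{325}\right) 39 = - \frac{3411}{25}$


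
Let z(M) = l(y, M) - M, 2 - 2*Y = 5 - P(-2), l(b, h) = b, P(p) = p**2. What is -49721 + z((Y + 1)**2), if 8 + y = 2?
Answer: -198917/4 ≈ -49729.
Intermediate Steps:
y = -6 (y = -8 + 2 = -6)
Y = 1/2 (Y = 1 - (5 - 1*(-2)**2)/2 = 1 - (5 - 1*4)/2 = 1 - (5 - 4)/2 = 1 - 1/2*1 = 1 - 1/2 = 1/2 ≈ 0.50000)
z(M) = -6 - M
-49721 + z((Y + 1)**2) = -49721 + (-6 - (1/2 + 1)**2) = -49721 + (-6 - (3/2)**2) = -49721 + (-6 - 1*9/4) = -49721 + (-6 - 9/4) = -49721 - 33/4 = -198917/4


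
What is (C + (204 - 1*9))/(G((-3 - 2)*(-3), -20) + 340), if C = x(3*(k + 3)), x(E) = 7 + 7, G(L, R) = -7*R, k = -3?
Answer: 209/480 ≈ 0.43542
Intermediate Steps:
x(E) = 14
C = 14
(C + (204 - 1*9))/(G((-3 - 2)*(-3), -20) + 340) = (14 + (204 - 1*9))/(-7*(-20) + 340) = (14 + (204 - 9))/(140 + 340) = (14 + 195)/480 = 209*(1/480) = 209/480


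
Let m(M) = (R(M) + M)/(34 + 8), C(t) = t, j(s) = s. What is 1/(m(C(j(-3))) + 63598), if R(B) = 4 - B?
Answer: 21/1335560 ≈ 1.5724e-5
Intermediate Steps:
m(M) = 2/21 (m(M) = ((4 - M) + M)/(34 + 8) = 4/42 = 4*(1/42) = 2/21)
1/(m(C(j(-3))) + 63598) = 1/(2/21 + 63598) = 1/(1335560/21) = 21/1335560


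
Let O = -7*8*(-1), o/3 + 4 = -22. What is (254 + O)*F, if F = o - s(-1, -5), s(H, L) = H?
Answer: -23870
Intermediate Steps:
o = -78 (o = -12 + 3*(-22) = -12 - 66 = -78)
O = 56 (O = -56*(-1) = 56)
F = -77 (F = -78 - 1*(-1) = -78 + 1 = -77)
(254 + O)*F = (254 + 56)*(-77) = 310*(-77) = -23870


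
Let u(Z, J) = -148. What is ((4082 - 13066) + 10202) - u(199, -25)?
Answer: 1366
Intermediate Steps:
((4082 - 13066) + 10202) - u(199, -25) = ((4082 - 13066) + 10202) - 1*(-148) = (-8984 + 10202) + 148 = 1218 + 148 = 1366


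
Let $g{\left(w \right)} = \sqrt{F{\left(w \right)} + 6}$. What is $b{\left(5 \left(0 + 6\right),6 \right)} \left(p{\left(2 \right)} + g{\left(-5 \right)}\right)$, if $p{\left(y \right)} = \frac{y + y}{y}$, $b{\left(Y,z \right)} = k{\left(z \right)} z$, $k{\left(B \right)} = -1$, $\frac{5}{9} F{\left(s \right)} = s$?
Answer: $-12 - 6 i \sqrt{3} \approx -12.0 - 10.392 i$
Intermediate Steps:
$F{\left(s \right)} = \frac{9 s}{5}$
$g{\left(w \right)} = \sqrt{6 + \frac{9 w}{5}}$ ($g{\left(w \right)} = \sqrt{\frac{9 w}{5} + 6} = \sqrt{6 + \frac{9 w}{5}}$)
$b{\left(Y,z \right)} = - z$
$p{\left(y \right)} = 2$ ($p{\left(y \right)} = \frac{2 y}{y} = 2$)
$b{\left(5 \left(0 + 6\right),6 \right)} \left(p{\left(2 \right)} + g{\left(-5 \right)}\right) = \left(-1\right) 6 \left(2 + \frac{\sqrt{150 + 45 \left(-5\right)}}{5}\right) = - 6 \left(2 + \frac{\sqrt{150 - 225}}{5}\right) = - 6 \left(2 + \frac{\sqrt{-75}}{5}\right) = - 6 \left(2 + \frac{5 i \sqrt{3}}{5}\right) = - 6 \left(2 + i \sqrt{3}\right) = -12 - 6 i \sqrt{3}$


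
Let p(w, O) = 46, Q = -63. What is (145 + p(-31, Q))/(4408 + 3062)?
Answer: 191/7470 ≈ 0.025569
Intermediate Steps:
(145 + p(-31, Q))/(4408 + 3062) = (145 + 46)/(4408 + 3062) = 191/7470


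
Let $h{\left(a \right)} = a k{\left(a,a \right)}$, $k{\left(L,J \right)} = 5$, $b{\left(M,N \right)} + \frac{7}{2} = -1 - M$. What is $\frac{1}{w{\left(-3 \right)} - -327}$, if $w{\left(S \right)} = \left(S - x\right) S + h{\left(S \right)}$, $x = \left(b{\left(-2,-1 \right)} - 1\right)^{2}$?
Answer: $\frac{4}{1431} \approx 0.0027952$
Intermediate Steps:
$b{\left(M,N \right)} = - \frac{9}{2} - M$ ($b{\left(M,N \right)} = - \frac{7}{2} - \left(1 + M\right) = - \frac{9}{2} - M$)
$h{\left(a \right)} = 5 a$ ($h{\left(a \right)} = a 5 = 5 a$)
$x = \frac{49}{4}$ ($x = \left(\left(- \frac{9}{2} - -2\right) - 1\right)^{2} = \left(\left(- \frac{9}{2} + 2\right) - 1\right)^{2} = \left(- \frac{5}{2} - 1\right)^{2} = \left(- \frac{7}{2}\right)^{2} = \frac{49}{4} \approx 12.25$)
$w{\left(S \right)} = 5 S + S \left(- \frac{49}{4} + S\right)$ ($w{\left(S \right)} = \left(S - \frac{49}{4}\right) S + 5 S = \left(- \frac{49}{4} + S\right) S + 5 S = S \left(- \frac{49}{4} + S\right) + 5 S = 5 S + S \left(- \frac{49}{4} + S\right)$)
$\frac{1}{w{\left(-3 \right)} - -327} = \frac{1}{\frac{1}{4} \left(-3\right) \left(-29 + 4 \left(-3\right)\right) - -327} = \frac{1}{\frac{1}{4} \left(-3\right) \left(-29 - 12\right) + 327} = \frac{1}{\frac{1}{4} \left(-3\right) \left(-41\right) + 327} = \frac{1}{\frac{123}{4} + 327} = \frac{1}{\frac{1431}{4}} = \frac{4}{1431}$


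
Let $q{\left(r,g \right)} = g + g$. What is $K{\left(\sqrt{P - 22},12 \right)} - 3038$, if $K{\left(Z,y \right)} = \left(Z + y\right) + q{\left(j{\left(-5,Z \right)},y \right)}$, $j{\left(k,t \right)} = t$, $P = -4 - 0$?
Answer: $-3002 + i \sqrt{26} \approx -3002.0 + 5.099 i$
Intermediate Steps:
$P = -4$ ($P = -4 + 0 = -4$)
$q{\left(r,g \right)} = 2 g$
$K{\left(Z,y \right)} = Z + 3 y$ ($K{\left(Z,y \right)} = \left(Z + y\right) + 2 y = Z + 3 y$)
$K{\left(\sqrt{P - 22},12 \right)} - 3038 = \left(\sqrt{-4 - 22} + 3 \cdot 12\right) - 3038 = \left(\sqrt{-26} + 36\right) - 3038 = \left(i \sqrt{26} + 36\right) - 3038 = \left(36 + i \sqrt{26}\right) - 3038 = -3002 + i \sqrt{26}$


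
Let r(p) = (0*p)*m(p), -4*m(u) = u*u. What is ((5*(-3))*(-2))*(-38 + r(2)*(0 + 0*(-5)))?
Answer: -1140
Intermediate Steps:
m(u) = -u²/4 (m(u) = -u*u/4 = -u²/4)
r(p) = 0 (r(p) = (0*p)*(-p²/4) = 0*(-p²/4) = 0)
((5*(-3))*(-2))*(-38 + r(2)*(0 + 0*(-5))) = ((5*(-3))*(-2))*(-38 + 0*(0 + 0*(-5))) = (-15*(-2))*(-38 + 0*(0 + 0)) = 30*(-38 + 0*0) = 30*(-38 + 0) = 30*(-38) = -1140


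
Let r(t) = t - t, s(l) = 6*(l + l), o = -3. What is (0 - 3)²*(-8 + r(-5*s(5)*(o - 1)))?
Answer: -72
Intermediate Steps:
s(l) = 12*l (s(l) = 6*(2*l) = 12*l)
r(t) = 0
(0 - 3)²*(-8 + r(-5*s(5)*(o - 1))) = (0 - 3)²*(-8 + 0) = (-3)²*(-8) = 9*(-8) = -72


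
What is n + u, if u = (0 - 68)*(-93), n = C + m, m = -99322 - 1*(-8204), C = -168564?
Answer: -253358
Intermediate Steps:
m = -91118 (m = -99322 + 8204 = -91118)
n = -259682 (n = -168564 - 91118 = -259682)
u = 6324 (u = -68*(-93) = 6324)
n + u = -259682 + 6324 = -253358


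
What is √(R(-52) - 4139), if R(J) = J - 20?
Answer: I*√4211 ≈ 64.892*I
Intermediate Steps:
R(J) = -20 + J
√(R(-52) - 4139) = √((-20 - 52) - 4139) = √(-72 - 4139) = √(-4211) = I*√4211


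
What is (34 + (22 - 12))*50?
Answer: 2200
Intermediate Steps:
(34 + (22 - 12))*50 = (34 + 10)*50 = 44*50 = 2200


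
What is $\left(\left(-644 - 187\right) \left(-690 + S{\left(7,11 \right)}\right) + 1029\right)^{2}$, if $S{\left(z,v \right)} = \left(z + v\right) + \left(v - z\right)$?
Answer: $309288362769$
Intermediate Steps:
$S{\left(z,v \right)} = 2 v$ ($S{\left(z,v \right)} = \left(v + z\right) + \left(v - z\right) = 2 v$)
$\left(\left(-644 - 187\right) \left(-690 + S{\left(7,11 \right)}\right) + 1029\right)^{2} = \left(\left(-644 - 187\right) \left(-690 + 2 \cdot 11\right) + 1029\right)^{2} = \left(- 831 \left(-690 + 22\right) + 1029\right)^{2} = \left(\left(-831\right) \left(-668\right) + 1029\right)^{2} = \left(555108 + 1029\right)^{2} = 556137^{2} = 309288362769$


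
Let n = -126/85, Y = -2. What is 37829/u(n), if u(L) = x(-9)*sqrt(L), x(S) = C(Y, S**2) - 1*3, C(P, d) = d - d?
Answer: 37829*I*sqrt(1190)/126 ≈ 10357.0*I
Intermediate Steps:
C(P, d) = 0
n = -126/85 (n = -126*1/85 = -126/85 ≈ -1.4824)
x(S) = -3 (x(S) = 0 - 1*3 = 0 - 3 = -3)
u(L) = -3*sqrt(L)
37829/u(n) = 37829/((-9*I*sqrt(1190)/85)) = 37829*(I*sqrt(1190)/126) = 37829*I*sqrt(1190)/126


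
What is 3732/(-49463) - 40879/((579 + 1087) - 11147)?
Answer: 1986614885/468958703 ≈ 4.2362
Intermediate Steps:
3732/(-49463) - 40879/((579 + 1087) - 11147) = 3732*(-1/49463) - 40879/(1666 - 11147) = -3732/49463 - 40879/(-9481) = -3732/49463 - 40879*(-1/9481) = -3732/49463 + 40879/9481 = 1986614885/468958703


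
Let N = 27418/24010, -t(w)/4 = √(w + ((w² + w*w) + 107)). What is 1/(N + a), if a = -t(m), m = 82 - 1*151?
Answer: -164576545/22044411087319 + 1152960200*√2390/22044411087319 ≈ 0.0025494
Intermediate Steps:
m = -69 (m = 82 - 151 = -69)
t(w) = -4*√(107 + w + 2*w²) (t(w) = -4*√(w + ((w² + w*w) + 107)) = -4*√(w + ((w² + w²) + 107)) = -4*√(w + (2*w² + 107)) = -4*√(w + (107 + 2*w²)) = -4*√(107 + w + 2*w²))
N = 13709/12005 (N = 27418*(1/24010) = 13709/12005 ≈ 1.1419)
a = 8*√2390 (a = -(-4)*√(107 - 69 + 2*(-69)²) = -(-4)*√(107 - 69 + 2*4761) = -(-4)*√(107 - 69 + 9522) = -(-4)*√9560 = -(-4)*2*√2390 = -(-8)*√2390 = 8*√2390 ≈ 391.10)
1/(N + a) = 1/(13709/12005 + 8*√2390)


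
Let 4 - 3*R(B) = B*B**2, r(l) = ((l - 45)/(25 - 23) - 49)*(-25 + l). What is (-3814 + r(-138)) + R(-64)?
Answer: 638821/6 ≈ 1.0647e+5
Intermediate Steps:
r(l) = (-25 + l)*(-143/2 + l/2) (r(l) = ((-45 + l)/2 - 49)*(-25 + l) = ((-45 + l)*(1/2) - 49)*(-25 + l) = ((-45/2 + l/2) - 49)*(-25 + l) = (-143/2 + l/2)*(-25 + l) = (-25 + l)*(-143/2 + l/2))
R(B) = 4/3 - B**3/3 (R(B) = 4/3 - B*B**2/3 = 4/3 - B**3/3)
(-3814 + r(-138)) + R(-64) = (-3814 + (3575/2 + (1/2)*(-138)**2 - 84*(-138))) + (4/3 - 1/3*(-64)**3) = (-3814 + (3575/2 + (1/2)*19044 + 11592)) + (4/3 - 1/3*(-262144)) = (-3814 + (3575/2 + 9522 + 11592)) + (4/3 + 262144/3) = (-3814 + 45803/2) + 262148/3 = 38175/2 + 262148/3 = 638821/6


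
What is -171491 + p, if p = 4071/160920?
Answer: -9198775883/53640 ≈ -1.7149e+5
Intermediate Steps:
p = 1357/53640 (p = 4071*(1/160920) = 1357/53640 ≈ 0.025298)
-171491 + p = -171491 + 1357/53640 = -9198775883/53640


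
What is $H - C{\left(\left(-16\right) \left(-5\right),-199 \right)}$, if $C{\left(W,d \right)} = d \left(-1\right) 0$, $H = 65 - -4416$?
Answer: $4481$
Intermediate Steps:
$H = 4481$ ($H = 65 + 4416 = 4481$)
$C{\left(W,d \right)} = 0$ ($C{\left(W,d \right)} = - d 0 = 0$)
$H - C{\left(\left(-16\right) \left(-5\right),-199 \right)} = 4481 - 0 = 4481 + 0 = 4481$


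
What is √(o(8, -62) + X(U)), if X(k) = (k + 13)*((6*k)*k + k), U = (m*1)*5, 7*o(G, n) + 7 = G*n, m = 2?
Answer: √683949/7 ≈ 118.14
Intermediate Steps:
o(G, n) = -1 + G*n/7 (o(G, n) = -1 + (G*n)/7 = -1 + G*n/7)
U = 10 (U = (2*1)*5 = 2*5 = 10)
X(k) = (13 + k)*(k + 6*k²) (X(k) = (13 + k)*(6*k² + k) = (13 + k)*(k + 6*k²))
√(o(8, -62) + X(U)) = √((-1 + (⅐)*8*(-62)) + 10*(13 + 6*10² + 79*10)) = √((-1 - 496/7) + 10*(13 + 6*100 + 790)) = √(-503/7 + 10*(13 + 600 + 790)) = √(-503/7 + 10*1403) = √(-503/7 + 14030) = √(97707/7) = √683949/7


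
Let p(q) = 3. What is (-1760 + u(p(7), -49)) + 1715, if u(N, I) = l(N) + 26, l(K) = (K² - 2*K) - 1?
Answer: -17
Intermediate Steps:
l(K) = -1 + K² - 2*K
u(N, I) = 25 + N² - 2*N (u(N, I) = (-1 + N² - 2*N) + 26 = 25 + N² - 2*N)
(-1760 + u(p(7), -49)) + 1715 = (-1760 + (25 + 3² - 2*3)) + 1715 = (-1760 + (25 + 9 - 6)) + 1715 = (-1760 + 28) + 1715 = -1732 + 1715 = -17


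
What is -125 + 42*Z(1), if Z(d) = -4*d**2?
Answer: -293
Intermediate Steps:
-125 + 42*Z(1) = -125 + 42*(-4*1**2) = -125 + 42*(-4*1) = -125 + 42*(-4) = -125 - 168 = -293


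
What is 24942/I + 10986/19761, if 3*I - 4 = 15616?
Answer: 275039651/51444470 ≈ 5.3463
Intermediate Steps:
I = 15620/3 (I = 4/3 + (⅓)*15616 = 4/3 + 15616/3 = 15620/3 ≈ 5206.7)
24942/I + 10986/19761 = 24942/(15620/3) + 10986/19761 = 24942*(3/15620) + 10986*(1/19761) = 37413/7810 + 3662/6587 = 275039651/51444470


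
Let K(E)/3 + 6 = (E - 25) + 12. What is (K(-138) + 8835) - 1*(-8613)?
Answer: 16977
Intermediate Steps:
K(E) = -57 + 3*E (K(E) = -18 + 3*((E - 25) + 12) = -18 + 3*((-25 + E) + 12) = -18 + 3*(-13 + E) = -18 + (-39 + 3*E) = -57 + 3*E)
(K(-138) + 8835) - 1*(-8613) = ((-57 + 3*(-138)) + 8835) - 1*(-8613) = ((-57 - 414) + 8835) + 8613 = (-471 + 8835) + 8613 = 8364 + 8613 = 16977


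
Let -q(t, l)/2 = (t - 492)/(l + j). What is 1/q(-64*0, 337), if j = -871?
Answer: -89/164 ≈ -0.54268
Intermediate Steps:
q(t, l) = -2*(-492 + t)/(-871 + l) (q(t, l) = -2*(t - 492)/(l - 871) = -2*(-492 + t)/(-871 + l))
1/q(-64*0, 337) = 1/(2*(492 - (-64)*0)/(-871 + 337)) = 1/(2*(492 - 1*0)/(-534)) = 1/(2*(-1/534)*(492 + 0)) = 1/(2*(-1/534)*492) = 1/(-164/89) = -89/164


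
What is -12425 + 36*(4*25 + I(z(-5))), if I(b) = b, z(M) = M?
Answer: -9005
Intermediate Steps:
-12425 + 36*(4*25 + I(z(-5))) = -12425 + 36*(4*25 - 5) = -12425 + 36*(100 - 5) = -12425 + 36*95 = -12425 + 3420 = -9005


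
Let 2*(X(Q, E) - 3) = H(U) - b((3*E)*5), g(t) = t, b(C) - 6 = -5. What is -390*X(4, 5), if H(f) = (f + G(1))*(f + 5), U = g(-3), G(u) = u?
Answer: -195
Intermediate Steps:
b(C) = 1 (b(C) = 6 - 5 = 1)
U = -3
H(f) = (1 + f)*(5 + f) (H(f) = (f + 1)*(f + 5) = (1 + f)*(5 + f))
X(Q, E) = ½ (X(Q, E) = 3 + ((5 + (-3)² + 6*(-3)) - 1*1)/2 = 3 + ((5 + 9 - 18) - 1)/2 = 3 + (-4 - 1)/2 = 3 + (½)*(-5) = 3 - 5/2 = ½)
-390*X(4, 5) = -390*½ = -195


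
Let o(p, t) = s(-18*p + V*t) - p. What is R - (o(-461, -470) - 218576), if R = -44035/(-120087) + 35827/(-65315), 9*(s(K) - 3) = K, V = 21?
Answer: 1712126203035176/7843482405 ≈ 2.1829e+5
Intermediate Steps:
s(K) = 3 + K/9
o(p, t) = 3 - 3*p + 7*t/3 (o(p, t) = (3 + (-18*p + 21*t)/9) - p = (3 + (-2*p + 7*t/3)) - p = (3 - 2*p + 7*t/3) - p = 3 - 3*p + 7*t/3)
R = -1426210924/7843482405 (R = -44035*(-1/120087) + 35827*(-1/65315) = 44035/120087 - 35827/65315 = -1426210924/7843482405 ≈ -0.18183)
R - (o(-461, -470) - 218576) = -1426210924/7843482405 - ((3 - 3*(-461) + (7/3)*(-470)) - 218576) = -1426210924/7843482405 - ((3 + 1383 - 3290/3) - 218576) = -1426210924/7843482405 - (868/3 - 218576) = -1426210924/7843482405 - 1*(-654860/3) = -1426210924/7843482405 + 654860/3 = 1712126203035176/7843482405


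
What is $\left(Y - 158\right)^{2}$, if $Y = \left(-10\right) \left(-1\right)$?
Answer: $21904$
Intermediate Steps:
$Y = 10$
$\left(Y - 158\right)^{2} = \left(10 - 158\right)^{2} = \left(-148\right)^{2} = 21904$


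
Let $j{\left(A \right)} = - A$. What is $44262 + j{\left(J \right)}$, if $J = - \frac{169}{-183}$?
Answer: $\frac{8099777}{183} \approx 44261.0$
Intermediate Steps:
$J = \frac{169}{183}$ ($J = \left(-169\right) \left(- \frac{1}{183}\right) = \frac{169}{183} \approx 0.9235$)
$44262 + j{\left(J \right)} = 44262 - \frac{169}{183} = \frac{8099777}{183}$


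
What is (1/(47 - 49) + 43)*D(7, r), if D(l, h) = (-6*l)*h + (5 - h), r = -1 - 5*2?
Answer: 20315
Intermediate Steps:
r = -11 (r = -1 - 10 = -11)
D(l, h) = 5 - h - 6*h*l (D(l, h) = -6*h*l + (5 - h) = 5 - h - 6*h*l)
(1/(47 - 49) + 43)*D(7, r) = (1/(47 - 49) + 43)*(5 - 1*(-11) - 6*(-11)*7) = (1/(-2) + 43)*(5 + 11 + 462) = (-1/2 + 43)*478 = (85/2)*478 = 20315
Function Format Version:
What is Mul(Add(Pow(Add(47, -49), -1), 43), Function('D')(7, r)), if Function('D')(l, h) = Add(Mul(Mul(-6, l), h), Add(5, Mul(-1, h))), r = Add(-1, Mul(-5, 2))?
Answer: 20315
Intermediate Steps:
r = -11 (r = Add(-1, -10) = -11)
Function('D')(l, h) = Add(5, Mul(-1, h), Mul(-6, h, l)) (Function('D')(l, h) = Add(Mul(-6, h, l), Add(5, Mul(-1, h))) = Add(5, Mul(-1, h), Mul(-6, h, l)))
Mul(Add(Pow(Add(47, -49), -1), 43), Function('D')(7, r)) = Mul(Add(Pow(Add(47, -49), -1), 43), Add(5, Mul(-1, -11), Mul(-6, -11, 7))) = Mul(Add(Pow(-2, -1), 43), Add(5, 11, 462)) = Mul(Add(Rational(-1, 2), 43), 478) = Mul(Rational(85, 2), 478) = 20315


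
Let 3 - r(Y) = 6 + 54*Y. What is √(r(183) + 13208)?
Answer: √3323 ≈ 57.645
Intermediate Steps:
r(Y) = -3 - 54*Y (r(Y) = 3 - (6 + 54*Y) = 3 + (-6 - 54*Y) = -3 - 54*Y)
√(r(183) + 13208) = √((-3 - 54*183) + 13208) = √((-3 - 9882) + 13208) = √(-9885 + 13208) = √3323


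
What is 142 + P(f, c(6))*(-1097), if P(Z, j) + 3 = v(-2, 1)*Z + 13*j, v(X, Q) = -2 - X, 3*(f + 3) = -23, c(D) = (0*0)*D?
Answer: 3433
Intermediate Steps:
c(D) = 0 (c(D) = 0*D = 0)
f = -32/3 (f = -3 + (⅓)*(-23) = -3 - 23/3 = -32/3 ≈ -10.667)
P(Z, j) = -3 + 13*j (P(Z, j) = -3 + ((-2 - 1*(-2))*Z + 13*j) = -3 + ((-2 + 2)*Z + 13*j) = -3 + (0*Z + 13*j) = -3 + (0 + 13*j) = -3 + 13*j)
142 + P(f, c(6))*(-1097) = 142 + (-3 + 13*0)*(-1097) = 142 + (-3 + 0)*(-1097) = 142 - 3*(-1097) = 142 + 3291 = 3433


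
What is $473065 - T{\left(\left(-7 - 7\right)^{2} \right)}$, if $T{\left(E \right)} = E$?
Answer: $472869$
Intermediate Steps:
$473065 - T{\left(\left(-7 - 7\right)^{2} \right)} = 473065 - \left(-7 - 7\right)^{2} = 473065 - \left(-14\right)^{2} = 473065 - 196 = 472869$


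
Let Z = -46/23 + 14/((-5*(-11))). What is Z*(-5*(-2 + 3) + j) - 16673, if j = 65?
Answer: -184555/11 ≈ -16778.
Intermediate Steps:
Z = -96/55 (Z = -46*1/23 + 14/55 = -2 + 14*(1/55) = -2 + 14/55 = -96/55 ≈ -1.7455)
Z*(-5*(-2 + 3) + j) - 16673 = -96*(-5*(-2 + 3) + 65)/55 - 16673 = -96*(-5*1 + 65)/55 - 16673 = -96*(-5 + 65)/55 - 16673 = -96/55*60 - 16673 = -1152/11 - 16673 = -184555/11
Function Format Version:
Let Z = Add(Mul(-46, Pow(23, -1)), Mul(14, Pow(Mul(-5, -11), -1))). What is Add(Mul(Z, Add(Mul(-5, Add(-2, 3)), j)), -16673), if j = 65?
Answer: Rational(-184555, 11) ≈ -16778.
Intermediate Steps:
Z = Rational(-96, 55) (Z = Add(Mul(-46, Rational(1, 23)), Mul(14, Pow(55, -1))) = Add(-2, Mul(14, Rational(1, 55))) = Add(-2, Rational(14, 55)) = Rational(-96, 55) ≈ -1.7455)
Add(Mul(Z, Add(Mul(-5, Add(-2, 3)), j)), -16673) = Add(Mul(Rational(-96, 55), Add(Mul(-5, Add(-2, 3)), 65)), -16673) = Add(Mul(Rational(-96, 55), Add(Mul(-5, 1), 65)), -16673) = Add(Mul(Rational(-96, 55), Add(-5, 65)), -16673) = Add(Mul(Rational(-96, 55), 60), -16673) = Add(Rational(-1152, 11), -16673) = Rational(-184555, 11)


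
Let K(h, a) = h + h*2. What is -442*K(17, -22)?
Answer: -22542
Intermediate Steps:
K(h, a) = 3*h (K(h, a) = h + 2*h = 3*h)
-442*K(17, -22) = -1326*17 = -442*51 = -22542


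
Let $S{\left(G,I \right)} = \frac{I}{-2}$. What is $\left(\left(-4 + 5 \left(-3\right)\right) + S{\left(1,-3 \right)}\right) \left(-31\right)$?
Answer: $\frac{1085}{2} \approx 542.5$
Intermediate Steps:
$S{\left(G,I \right)} = - \frac{I}{2}$ ($S{\left(G,I \right)} = I \left(- \frac{1}{2}\right) = - \frac{I}{2}$)
$\left(\left(-4 + 5 \left(-3\right)\right) + S{\left(1,-3 \right)}\right) \left(-31\right) = \left(\left(-4 + 5 \left(-3\right)\right) - - \frac{3}{2}\right) \left(-31\right) = \left(\left(-4 - 15\right) + \frac{3}{2}\right) \left(-31\right) = \left(-19 + \frac{3}{2}\right) \left(-31\right) = \left(- \frac{35}{2}\right) \left(-31\right) = \frac{1085}{2}$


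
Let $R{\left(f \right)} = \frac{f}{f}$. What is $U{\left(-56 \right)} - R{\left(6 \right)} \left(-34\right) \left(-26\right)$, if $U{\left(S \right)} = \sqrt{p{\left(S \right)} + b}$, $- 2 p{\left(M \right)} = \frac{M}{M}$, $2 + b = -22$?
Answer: $-884 + \frac{7 i \sqrt{2}}{2} \approx -884.0 + 4.9497 i$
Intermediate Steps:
$b = -24$ ($b = -2 - 22 = -24$)
$R{\left(f \right)} = 1$
$p{\left(M \right)} = - \frac{1}{2}$ ($p{\left(M \right)} = - \frac{M \frac{1}{M}}{2} = \left(- \frac{1}{2}\right) 1 = - \frac{1}{2}$)
$U{\left(S \right)} = \frac{7 i \sqrt{2}}{2}$ ($U{\left(S \right)} = \sqrt{- \frac{1}{2} - 24} = \sqrt{- \frac{49}{2}} = \frac{7 i \sqrt{2}}{2}$)
$U{\left(-56 \right)} - R{\left(6 \right)} \left(-34\right) \left(-26\right) = \frac{7 i \sqrt{2}}{2} - 1 \left(-34\right) \left(-26\right) = \frac{7 i \sqrt{2}}{2} - \left(-34\right) \left(-26\right) = \frac{7 i \sqrt{2}}{2} - 884 = -884 + \frac{7 i \sqrt{2}}{2}$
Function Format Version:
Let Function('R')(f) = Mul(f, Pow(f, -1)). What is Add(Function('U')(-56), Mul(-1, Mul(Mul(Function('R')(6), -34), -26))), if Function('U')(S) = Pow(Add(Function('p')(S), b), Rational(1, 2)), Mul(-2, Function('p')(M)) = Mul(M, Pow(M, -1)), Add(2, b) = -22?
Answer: Add(-884, Mul(Rational(7, 2), I, Pow(2, Rational(1, 2)))) ≈ Add(-884.00, Mul(4.9497, I))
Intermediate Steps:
b = -24 (b = Add(-2, -22) = -24)
Function('R')(f) = 1
Function('p')(M) = Rational(-1, 2) (Function('p')(M) = Mul(Rational(-1, 2), Mul(M, Pow(M, -1))) = Mul(Rational(-1, 2), 1) = Rational(-1, 2))
Function('U')(S) = Mul(Rational(7, 2), I, Pow(2, Rational(1, 2))) (Function('U')(S) = Pow(Add(Rational(-1, 2), -24), Rational(1, 2)) = Pow(Rational(-49, 2), Rational(1, 2)) = Mul(Rational(7, 2), I, Pow(2, Rational(1, 2))))
Add(Function('U')(-56), Mul(-1, Mul(Mul(Function('R')(6), -34), -26))) = Add(Mul(Rational(7, 2), I, Pow(2, Rational(1, 2))), Mul(-1, Mul(Mul(1, -34), -26))) = Add(Mul(Rational(7, 2), I, Pow(2, Rational(1, 2))), Mul(-1, Mul(-34, -26))) = Add(Mul(Rational(7, 2), I, Pow(2, Rational(1, 2))), Mul(-1, 884)) = Add(Mul(Rational(7, 2), I, Pow(2, Rational(1, 2))), -884) = Add(-884, Mul(Rational(7, 2), I, Pow(2, Rational(1, 2))))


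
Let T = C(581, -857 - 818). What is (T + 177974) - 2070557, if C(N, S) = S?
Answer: -1894258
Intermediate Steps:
T = -1675 (T = -857 - 818 = -1675)
(T + 177974) - 2070557 = (-1675 + 177974) - 2070557 = 176299 - 2070557 = -1894258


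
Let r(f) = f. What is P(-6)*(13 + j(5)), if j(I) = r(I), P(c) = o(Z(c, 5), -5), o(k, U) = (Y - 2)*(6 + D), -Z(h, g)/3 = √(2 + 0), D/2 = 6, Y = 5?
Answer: 972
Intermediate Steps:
D = 12 (D = 2*6 = 12)
Z(h, g) = -3*√2 (Z(h, g) = -3*√(2 + 0) = -3*√2)
o(k, U) = 54 (o(k, U) = (5 - 2)*(6 + 12) = 3*18 = 54)
P(c) = 54
j(I) = I
P(-6)*(13 + j(5)) = 54*(13 + 5) = 54*18 = 972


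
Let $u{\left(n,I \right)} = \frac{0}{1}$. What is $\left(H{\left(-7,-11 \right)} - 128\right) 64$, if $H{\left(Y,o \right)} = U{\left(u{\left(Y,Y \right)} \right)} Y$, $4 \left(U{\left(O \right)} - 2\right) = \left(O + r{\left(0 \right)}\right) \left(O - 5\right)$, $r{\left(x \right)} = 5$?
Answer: $-6288$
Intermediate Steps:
$u{\left(n,I \right)} = 0$ ($u{\left(n,I \right)} = 0 \cdot 1 = 0$)
$U{\left(O \right)} = 2 + \frac{\left(-5 + O\right) \left(5 + O\right)}{4}$ ($U{\left(O \right)} = 2 + \frac{\left(O + 5\right) \left(O - 5\right)}{4} = 2 + \frac{\left(5 + O\right) \left(-5 + O\right)}{4} = 2 + \frac{\left(-5 + O\right) \left(5 + O\right)}{4}$)
$H{\left(Y,o \right)} = - \frac{17 Y}{4}$ ($H{\left(Y,o \right)} = \left(- \frac{17}{4} + \frac{0^{2}}{4}\right) Y = \left(- \frac{17}{4} + \frac{1}{4} \cdot 0\right) Y = \left(- \frac{17}{4} + 0\right) Y = - \frac{17 Y}{4}$)
$\left(H{\left(-7,-11 \right)} - 128\right) 64 = \left(\left(- \frac{17}{4}\right) \left(-7\right) - 128\right) 64 = \left(\frac{119}{4} - 128\right) 64 = \left(- \frac{393}{4}\right) 64 = -6288$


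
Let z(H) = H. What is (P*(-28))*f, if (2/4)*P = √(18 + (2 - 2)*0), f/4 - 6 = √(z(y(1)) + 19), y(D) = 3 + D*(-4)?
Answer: -4032 - 4032*√2 ≈ -9734.1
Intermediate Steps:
y(D) = 3 - 4*D
f = 24 + 12*√2 (f = 24 + 4*√((3 - 4*1) + 19) = 24 + 4*√((3 - 4) + 19) = 24 + 4*√(-1 + 19) = 24 + 4*√18 = 24 + 4*(3*√2) = 24 + 12*√2 ≈ 40.971)
P = 6*√2 (P = 2*√(18 + (2 - 2)*0) = 2*√(18 + 0*0) = 2*√(18 + 0) = 2*√18 = 2*(3*√2) = 6*√2 ≈ 8.4853)
(P*(-28))*f = ((6*√2)*(-28))*(24 + 12*√2) = (-168*√2)*(24 + 12*√2) = -168*√2*(24 + 12*√2)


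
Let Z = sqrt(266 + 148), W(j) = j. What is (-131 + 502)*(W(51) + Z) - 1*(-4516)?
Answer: 23437 + 1113*sqrt(46) ≈ 30986.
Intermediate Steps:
Z = 3*sqrt(46) (Z = sqrt(414) = 3*sqrt(46) ≈ 20.347)
(-131 + 502)*(W(51) + Z) - 1*(-4516) = (-131 + 502)*(51 + 3*sqrt(46)) - 1*(-4516) = 371*(51 + 3*sqrt(46)) + 4516 = (18921 + 1113*sqrt(46)) + 4516 = 23437 + 1113*sqrt(46)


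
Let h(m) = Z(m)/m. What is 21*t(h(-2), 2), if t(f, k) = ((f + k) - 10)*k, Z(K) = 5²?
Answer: -861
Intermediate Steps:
Z(K) = 25
h(m) = 25/m
t(f, k) = k*(-10 + f + k) (t(f, k) = (-10 + f + k)*k = k*(-10 + f + k))
21*t(h(-2), 2) = 21*(2*(-10 + 25/(-2) + 2)) = 21*(2*(-10 + 25*(-½) + 2)) = 21*(2*(-10 - 25/2 + 2)) = 21*(2*(-41/2)) = 21*(-41) = -861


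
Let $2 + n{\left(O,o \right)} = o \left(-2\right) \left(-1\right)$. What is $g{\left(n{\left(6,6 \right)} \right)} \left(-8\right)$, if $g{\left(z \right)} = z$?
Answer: $-80$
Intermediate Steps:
$n{\left(O,o \right)} = -2 + 2 o$ ($n{\left(O,o \right)} = -2 + o \left(-2\right) \left(-1\right) = -2 + - 2 o \left(-1\right) = -2 + 2 o$)
$g{\left(n{\left(6,6 \right)} \right)} \left(-8\right) = \left(-2 + 2 \cdot 6\right) \left(-8\right) = \left(-2 + 12\right) \left(-8\right) = 10 \left(-8\right) = -80$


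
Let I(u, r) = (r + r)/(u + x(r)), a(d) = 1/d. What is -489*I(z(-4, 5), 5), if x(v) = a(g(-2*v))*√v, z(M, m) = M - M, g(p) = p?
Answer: 9780*√5 ≈ 21869.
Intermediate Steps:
z(M, m) = 0
x(v) = -1/(2*√v) (x(v) = √v/((-2*v)) = (-1/(2*v))*√v = -1/(2*√v))
I(u, r) = 2*r/(u - 1/(2*√r)) (I(u, r) = (r + r)/(u - 1/(2*√r)) = (2*r)/(u - 1/(2*√r)) = 2*r/(u - 1/(2*√r)))
-489*I(z(-4, 5), 5) = -1956*5^(3/2)/(-1 + 2*0*√5) = -1956*5*√5/(-1 + 0) = -1956*5*√5/(-1) = -1956*5*√5*(-1) = -(-9780)*√5 = 9780*√5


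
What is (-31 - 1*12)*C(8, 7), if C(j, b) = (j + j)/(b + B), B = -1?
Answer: -344/3 ≈ -114.67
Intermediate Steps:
C(j, b) = 2*j/(-1 + b) (C(j, b) = (j + j)/(b - 1) = (2*j)/(-1 + b) = 2*j/(-1 + b))
(-31 - 1*12)*C(8, 7) = (-31 - 1*12)*(2*8/(-1 + 7)) = (-31 - 12)*(2*8/6) = -86*8/6 = -43*8/3 = -344/3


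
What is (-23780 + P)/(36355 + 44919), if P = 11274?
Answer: -6253/40637 ≈ -0.15387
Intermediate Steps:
(-23780 + P)/(36355 + 44919) = (-23780 + 11274)/(36355 + 44919) = -12506/81274 = -12506*1/81274 = -6253/40637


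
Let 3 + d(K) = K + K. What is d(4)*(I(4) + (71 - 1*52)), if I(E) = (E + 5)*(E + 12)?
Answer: 815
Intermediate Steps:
I(E) = (5 + E)*(12 + E)
d(K) = -3 + 2*K (d(K) = -3 + (K + K) = -3 + 2*K)
d(4)*(I(4) + (71 - 1*52)) = (-3 + 2*4)*((60 + 4² + 17*4) + (71 - 1*52)) = (-3 + 8)*((60 + 16 + 68) + (71 - 52)) = 5*(144 + 19) = 5*163 = 815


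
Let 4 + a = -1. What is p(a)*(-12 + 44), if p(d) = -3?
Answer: -96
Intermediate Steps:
a = -5 (a = -4 - 1 = -5)
p(a)*(-12 + 44) = -3*(-12 + 44) = -3*32 = -96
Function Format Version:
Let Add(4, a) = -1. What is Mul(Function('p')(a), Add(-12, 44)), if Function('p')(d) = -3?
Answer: -96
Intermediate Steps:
a = -5 (a = Add(-4, -1) = -5)
Mul(Function('p')(a), Add(-12, 44)) = Mul(-3, Add(-12, 44)) = Mul(-3, 32) = -96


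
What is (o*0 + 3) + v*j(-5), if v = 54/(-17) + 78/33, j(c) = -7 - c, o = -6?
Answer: 865/187 ≈ 4.6257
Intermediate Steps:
v = -152/187 (v = 54*(-1/17) + 78*(1/33) = -54/17 + 26/11 = -152/187 ≈ -0.81283)
(o*0 + 3) + v*j(-5) = (-6*0 + 3) - 152*(-7 - 1*(-5))/187 = (0 + 3) - 152*(-7 + 5)/187 = 3 - 152/187*(-2) = 3 + 304/187 = 865/187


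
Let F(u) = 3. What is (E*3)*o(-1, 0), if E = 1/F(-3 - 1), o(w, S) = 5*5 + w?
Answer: 24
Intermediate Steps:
o(w, S) = 25 + w
E = ⅓ (E = 1/3 = ⅓ ≈ 0.33333)
(E*3)*o(-1, 0) = ((⅓)*3)*(25 - 1) = 1*24 = 24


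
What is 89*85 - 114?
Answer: 7451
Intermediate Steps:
89*85 - 114 = 7565 - 114 = 7451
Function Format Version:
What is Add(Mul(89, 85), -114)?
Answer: 7451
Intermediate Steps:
Add(Mul(89, 85), -114) = Add(7565, -114) = 7451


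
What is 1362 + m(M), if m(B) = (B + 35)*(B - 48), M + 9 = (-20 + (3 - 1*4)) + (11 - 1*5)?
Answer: 570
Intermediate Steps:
M = -24 (M = -9 + ((-20 + (3 - 1*4)) + (11 - 1*5)) = -9 + ((-20 + (3 - 4)) + (11 - 5)) = -9 + ((-20 - 1) + 6) = -9 + (-21 + 6) = -9 - 15 = -24)
m(B) = (-48 + B)*(35 + B) (m(B) = (35 + B)*(-48 + B) = (-48 + B)*(35 + B))
1362 + m(M) = 1362 + (-1680 + (-24)² - 13*(-24)) = 1362 + (-1680 + 576 + 312) = 1362 - 792 = 570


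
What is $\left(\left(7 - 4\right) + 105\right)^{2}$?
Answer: $11664$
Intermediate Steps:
$\left(\left(7 - 4\right) + 105\right)^{2} = \left(3 + 105\right)^{2} = 108^{2} = 11664$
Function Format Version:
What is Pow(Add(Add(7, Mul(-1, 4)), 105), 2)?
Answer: 11664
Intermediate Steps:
Pow(Add(Add(7, Mul(-1, 4)), 105), 2) = Pow(Add(Add(7, -4), 105), 2) = Pow(Add(3, 105), 2) = Pow(108, 2) = 11664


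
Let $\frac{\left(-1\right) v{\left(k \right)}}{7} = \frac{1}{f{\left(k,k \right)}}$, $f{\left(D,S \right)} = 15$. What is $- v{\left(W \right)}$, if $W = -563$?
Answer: $\frac{7}{15} \approx 0.46667$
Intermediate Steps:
$v{\left(k \right)} = - \frac{7}{15}$
$- v{\left(W \right)} = \left(-1\right) \left(- \frac{7}{15}\right) = \frac{7}{15}$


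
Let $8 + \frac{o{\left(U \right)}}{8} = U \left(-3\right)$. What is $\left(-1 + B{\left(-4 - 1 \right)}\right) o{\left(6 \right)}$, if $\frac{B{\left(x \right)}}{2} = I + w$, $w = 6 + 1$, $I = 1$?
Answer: $-3120$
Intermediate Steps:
$o{\left(U \right)} = -64 - 24 U$ ($o{\left(U \right)} = -64 + 8 U \left(-3\right) = -64 + 8 \left(- 3 U\right) = -64 - 24 U$)
$w = 7$
$B{\left(x \right)} = 16$ ($B{\left(x \right)} = 2 \left(1 + 7\right) = 2 \cdot 8 = 16$)
$\left(-1 + B{\left(-4 - 1 \right)}\right) o{\left(6 \right)} = \left(-1 + 16\right) \left(-64 - 144\right) = 15 \left(-64 - 144\right) = 15 \left(-208\right) = -3120$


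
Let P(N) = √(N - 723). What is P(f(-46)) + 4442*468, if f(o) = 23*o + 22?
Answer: 2078856 + I*√1759 ≈ 2.0789e+6 + 41.94*I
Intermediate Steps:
f(o) = 22 + 23*o
P(N) = √(-723 + N)
P(f(-46)) + 4442*468 = √(-723 + (22 + 23*(-46))) + 4442*468 = √(-723 + (22 - 1058)) + 2078856 = √(-723 - 1036) + 2078856 = √(-1759) + 2078856 = I*√1759 + 2078856 = 2078856 + I*√1759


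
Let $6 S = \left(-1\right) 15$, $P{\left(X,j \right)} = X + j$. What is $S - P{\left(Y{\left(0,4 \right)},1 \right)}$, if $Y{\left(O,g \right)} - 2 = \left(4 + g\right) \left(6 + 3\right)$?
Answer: $- \frac{155}{2} \approx -77.5$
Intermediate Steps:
$Y{\left(O,g \right)} = 38 + 9 g$ ($Y{\left(O,g \right)} = 2 + \left(4 + g\right) \left(6 + 3\right) = 2 + \left(4 + g\right) 9 = 2 + \left(36 + 9 g\right) = 38 + 9 g$)
$S = - \frac{5}{2}$ ($S = \frac{\left(-1\right) 15}{6} = \frac{1}{6} \left(-15\right) = - \frac{5}{2} \approx -2.5$)
$S - P{\left(Y{\left(0,4 \right)},1 \right)} = - \frac{5}{2} - \left(\left(38 + 9 \cdot 4\right) + 1\right) = - \frac{5}{2} - \left(\left(38 + 36\right) + 1\right) = - \frac{5}{2} - \left(74 + 1\right) = - \frac{5}{2} - 75 = - \frac{155}{2}$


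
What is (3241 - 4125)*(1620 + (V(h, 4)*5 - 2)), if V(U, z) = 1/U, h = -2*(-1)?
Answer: -1432522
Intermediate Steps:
h = 2
V(U, z) = 1/U
(3241 - 4125)*(1620 + (V(h, 4)*5 - 2)) = (3241 - 4125)*(1620 + (5/2 - 2)) = -884*(1620 + ((½)*5 - 2)) = -884*(1620 + (5/2 - 2)) = -884*(1620 + ½) = -884*3241/2 = -1432522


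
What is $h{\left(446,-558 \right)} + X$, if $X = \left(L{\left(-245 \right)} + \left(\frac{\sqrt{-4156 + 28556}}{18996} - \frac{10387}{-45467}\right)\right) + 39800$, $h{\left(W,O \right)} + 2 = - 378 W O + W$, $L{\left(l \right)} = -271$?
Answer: $\frac{4278993815346}{45467} + \frac{5 \sqrt{61}}{4749} \approx 9.4112 \cdot 10^{7}$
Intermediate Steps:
$h{\left(W,O \right)} = -2 + W - 378 O W$ ($h{\left(W,O \right)} = -2 + \left(- 378 W O + W\right) = -2 - \left(- W + 378 O W\right) = -2 + W - 378 O W$)
$X = \frac{1797275430}{45467} + \frac{5 \sqrt{61}}{4749}$ ($X = \left(-271 + \left(\frac{\sqrt{-4156 + 28556}}{18996} - \frac{10387}{-45467}\right)\right) + 39800 = \left(-271 + \left(\sqrt{24400} \cdot \frac{1}{18996} - - \frac{10387}{45467}\right)\right) + 39800 = \left(-271 + \left(20 \sqrt{61} \cdot \frac{1}{18996} + \frac{10387}{45467}\right)\right) + 39800 = \left(-271 + \left(\frac{5 \sqrt{61}}{4749} + \frac{10387}{45467}\right)\right) + 39800 = \left(-271 + \left(\frac{10387}{45467} + \frac{5 \sqrt{61}}{4749}\right)\right) + 39800 = \left(- \frac{12311170}{45467} + \frac{5 \sqrt{61}}{4749}\right) + 39800 = \frac{1797275430}{45467} + \frac{5 \sqrt{61}}{4749} \approx 39529.0$)
$h{\left(446,-558 \right)} + X = \left(-2 + 446 - \left(-210924\right) 446\right) + \left(\frac{1797275430}{45467} + \frac{5 \sqrt{61}}{4749}\right) = \left(-2 + 446 + 94072104\right) + \left(\frac{1797275430}{45467} + \frac{5 \sqrt{61}}{4749}\right) = 94072548 + \left(\frac{1797275430}{45467} + \frac{5 \sqrt{61}}{4749}\right) = \frac{4278993815346}{45467} + \frac{5 \sqrt{61}}{4749}$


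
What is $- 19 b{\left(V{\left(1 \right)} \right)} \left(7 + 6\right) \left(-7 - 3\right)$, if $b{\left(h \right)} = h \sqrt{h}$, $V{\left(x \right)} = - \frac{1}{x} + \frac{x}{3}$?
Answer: $- \frac{4940 i \sqrt{6}}{9} \approx - 1344.5 i$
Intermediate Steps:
$V{\left(x \right)} = - \frac{1}{x} + \frac{x}{3}$ ($V{\left(x \right)} = - \frac{1}{x} + x \frac{1}{3} = - \frac{1}{x} + \frac{x}{3}$)
$b{\left(h \right)} = h^{\frac{3}{2}}$
$- 19 b{\left(V{\left(1 \right)} \right)} \left(7 + 6\right) \left(-7 - 3\right) = - 19 \left(- 1^{-1} + \frac{1}{3} \cdot 1\right)^{\frac{3}{2}} \left(7 + 6\right) \left(-7 - 3\right) = - 19 \left(\left(-1\right) 1 + \frac{1}{3}\right)^{\frac{3}{2}} \cdot 13 \left(-10\right) = - 19 \left(-1 + \frac{1}{3}\right)^{\frac{3}{2}} \left(-130\right) = - 19 \left(- \frac{2}{3}\right)^{\frac{3}{2}} \left(-130\right) = - 19 \left(- \frac{2 i \sqrt{6}}{9}\right) \left(-130\right) = \frac{38 i \sqrt{6}}{9} \left(-130\right) = - \frac{4940 i \sqrt{6}}{9}$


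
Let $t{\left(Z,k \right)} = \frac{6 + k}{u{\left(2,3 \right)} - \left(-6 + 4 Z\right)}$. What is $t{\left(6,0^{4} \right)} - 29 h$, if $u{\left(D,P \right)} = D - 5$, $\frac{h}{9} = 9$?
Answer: $- \frac{16445}{7} \approx -2349.3$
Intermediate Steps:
$h = 81$ ($h = 9 \cdot 9 = 81$)
$u{\left(D,P \right)} = -5 + D$
$t{\left(Z,k \right)} = \frac{6 + k}{3 - 4 Z}$ ($t{\left(Z,k \right)} = \frac{6 + k}{\left(-5 + 2\right) - \left(-6 + 4 Z\right)} = \frac{6 + k}{-3 - \left(-6 + 4 Z\right)} = \frac{6 + k}{3 - 4 Z}$)
$t{\left(6,0^{4} \right)} - 29 h = \frac{6 + 0^{4}}{3 - 24} - 2349 = \frac{6 + 0}{3 - 24} - 2349 = \frac{1}{-21} \cdot 6 - 2349 = \left(- \frac{1}{21}\right) 6 - 2349 = - \frac{2}{7} - 2349 = - \frac{16445}{7}$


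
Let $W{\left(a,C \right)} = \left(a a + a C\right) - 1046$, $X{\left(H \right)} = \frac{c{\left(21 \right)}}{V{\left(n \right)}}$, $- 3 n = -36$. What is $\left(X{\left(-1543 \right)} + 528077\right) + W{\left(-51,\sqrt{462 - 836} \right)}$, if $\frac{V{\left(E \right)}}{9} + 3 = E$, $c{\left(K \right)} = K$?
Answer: $\frac{14300071}{27} - 51 i \sqrt{374} \approx 5.2963 \cdot 10^{5} - 986.29 i$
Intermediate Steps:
$n = 12$ ($n = \left(- \frac{1}{3}\right) \left(-36\right) = 12$)
$V{\left(E \right)} = -27 + 9 E$
$X{\left(H \right)} = \frac{7}{27}$ ($X{\left(H \right)} = \frac{21}{-27 + 9 \cdot 12} = \frac{21}{-27 + 108} = \frac{21}{81} = 21 \cdot \frac{1}{81} = \frac{7}{27}$)
$W{\left(a,C \right)} = -1046 + a^{2} + C a$ ($W{\left(a,C \right)} = \left(a^{2} + C a\right) - 1046 = -1046 + a^{2} + C a$)
$\left(X{\left(-1543 \right)} + 528077\right) + W{\left(-51,\sqrt{462 - 836} \right)} = \left(\frac{7}{27} + 528077\right) + \left(-1046 + \left(-51\right)^{2} + \sqrt{462 - 836} \left(-51\right)\right) = \frac{14258086}{27} + \left(-1046 + 2601 + \sqrt{-374} \left(-51\right)\right) = \frac{14258086}{27} + \left(-1046 + 2601 + i \sqrt{374} \left(-51\right)\right) = \frac{14258086}{27} - \left(-1555 + 51 i \sqrt{374}\right) = \frac{14258086}{27} + \left(1555 - 51 i \sqrt{374}\right) = \frac{14300071}{27} - 51 i \sqrt{374}$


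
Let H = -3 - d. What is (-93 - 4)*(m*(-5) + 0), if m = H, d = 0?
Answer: -1455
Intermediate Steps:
H = -3 (H = -3 - 1*0 = -3 + 0 = -3)
m = -3
(-93 - 4)*(m*(-5) + 0) = (-93 - 4)*(-3*(-5) + 0) = -97*(15 + 0) = -97*15 = -1455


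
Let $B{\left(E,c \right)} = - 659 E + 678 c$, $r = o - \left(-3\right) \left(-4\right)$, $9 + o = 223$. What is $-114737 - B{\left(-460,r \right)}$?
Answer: $-554833$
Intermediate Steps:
$o = 214$ ($o = -9 + 223 = 214$)
$r = 202$ ($r = 214 - \left(-3\right) \left(-4\right) = 214 - 12 = 202$)
$-114737 - B{\left(-460,r \right)} = -114737 - \left(\left(-659\right) \left(-460\right) + 678 \cdot 202\right) = -114737 - \left(303140 + 136956\right) = -114737 - 440096 = -554833$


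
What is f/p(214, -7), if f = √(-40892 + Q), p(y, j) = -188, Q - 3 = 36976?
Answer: -I*√3913/188 ≈ -0.33273*I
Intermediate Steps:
Q = 36979 (Q = 3 + 36976 = 36979)
f = I*√3913 (f = √(-40892 + 36979) = √(-3913) = I*√3913 ≈ 62.554*I)
f/p(214, -7) = (I*√3913)/(-188) = (I*√3913)*(-1/188) = -I*√3913/188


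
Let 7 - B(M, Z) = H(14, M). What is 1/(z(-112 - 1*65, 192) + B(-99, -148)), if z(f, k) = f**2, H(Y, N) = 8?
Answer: 1/31328 ≈ 3.1920e-5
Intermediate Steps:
B(M, Z) = -1 (B(M, Z) = 7 - 1*8 = 7 - 8 = -1)
1/(z(-112 - 1*65, 192) + B(-99, -148)) = 1/((-112 - 1*65)**2 - 1) = 1/((-112 - 65)**2 - 1) = 1/((-177)**2 - 1) = 1/(31329 - 1) = 1/31328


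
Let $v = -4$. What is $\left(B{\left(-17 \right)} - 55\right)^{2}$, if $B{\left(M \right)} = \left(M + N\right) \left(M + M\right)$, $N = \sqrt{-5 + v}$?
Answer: $263125 - 106692 i \approx 2.6313 \cdot 10^{5} - 1.0669 \cdot 10^{5} i$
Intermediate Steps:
$N = 3 i$ ($N = \sqrt{-5 - 4} = \sqrt{-9} = 3 i \approx 3.0 i$)
$B{\left(M \right)} = 2 M \left(M + 3 i\right)$ ($B{\left(M \right)} = \left(M + 3 i\right) \left(M + M\right) = \left(M + 3 i\right) 2 M = 2 M \left(M + 3 i\right)$)
$\left(B{\left(-17 \right)} - 55\right)^{2} = \left(2 \left(-17\right) \left(-17 + 3 i\right) - 55\right)^{2} = \left(\left(578 - 102 i\right) - 55\right)^{2} = \left(523 - 102 i\right)^{2}$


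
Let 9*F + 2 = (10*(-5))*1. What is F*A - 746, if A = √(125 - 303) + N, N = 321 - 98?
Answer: -18310/9 - 52*I*√178/9 ≈ -2034.4 - 77.085*I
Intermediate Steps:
F = -52/9 (F = -2/9 + ((10*(-5))*1)/9 = -2/9 + (-50*1)/9 = -2/9 + (⅑)*(-50) = -2/9 - 50/9 = -52/9 ≈ -5.7778)
N = 223
A = 223 + I*√178 (A = √(125 - 303) + 223 = √(-178) + 223 = I*√178 + 223 = 223 + I*√178 ≈ 223.0 + 13.342*I)
F*A - 746 = -52*(223 + I*√178)/9 - 746 = (-11596/9 - 52*I*√178/9) - 746 = -18310/9 - 52*I*√178/9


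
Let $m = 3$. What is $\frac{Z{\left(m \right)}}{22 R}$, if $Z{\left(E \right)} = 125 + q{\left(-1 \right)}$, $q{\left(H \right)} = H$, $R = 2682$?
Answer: $\frac{31}{14751} \approx 0.0021016$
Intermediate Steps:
$Z{\left(E \right)} = 124$ ($Z{\left(E \right)} = 125 - 1 = 124$)
$\frac{Z{\left(m \right)}}{22 R} = \frac{124}{22 \cdot 2682} = \frac{124}{59004} = 124 \cdot \frac{1}{59004} = \frac{31}{14751}$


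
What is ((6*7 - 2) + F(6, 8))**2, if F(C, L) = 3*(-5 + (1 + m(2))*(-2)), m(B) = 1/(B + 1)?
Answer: 289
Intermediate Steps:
m(B) = 1/(1 + B)
F(C, L) = -23 (F(C, L) = 3*(-5 + (1 + 1/(1 + 2))*(-2)) = 3*(-5 + (1 + 1/3)*(-2)) = 3*(-5 + (4/3)*(-2)) = 3*(-5 - 8/3) = 3*(-23/3) = -23)
((6*7 - 2) + F(6, 8))**2 = ((6*7 - 2) - 23)**2 = ((42 - 2) - 23)**2 = (40 - 23)**2 = 17**2 = 289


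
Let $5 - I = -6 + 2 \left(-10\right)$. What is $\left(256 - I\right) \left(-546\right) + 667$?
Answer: $-122183$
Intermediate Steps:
$I = 31$ ($I = 5 - \left(-6 + 2 \left(-10\right)\right) = 5 - \left(-6 - 20\right) = 5 - -26 = 5 + 26 = 31$)
$\left(256 - I\right) \left(-546\right) + 667 = \left(256 - 31\right) \left(-546\right) + 667 = 225 \left(-546\right) + 667 = -122850 + 667 = -122183$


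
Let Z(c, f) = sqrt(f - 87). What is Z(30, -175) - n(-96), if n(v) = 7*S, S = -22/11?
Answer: 14 + I*sqrt(262) ≈ 14.0 + 16.186*I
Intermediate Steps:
S = -2 (S = -22*1/11 = -2)
n(v) = -14 (n(v) = 7*(-2) = -14)
Z(c, f) = sqrt(-87 + f)
Z(30, -175) - n(-96) = sqrt(-87 - 175) - 1*(-14) = sqrt(-262) + 14 = I*sqrt(262) + 14 = 14 + I*sqrt(262)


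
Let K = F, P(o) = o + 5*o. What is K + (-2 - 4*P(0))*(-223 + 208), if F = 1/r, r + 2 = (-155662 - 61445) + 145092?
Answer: 2160509/72017 ≈ 30.000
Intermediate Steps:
P(o) = 6*o
r = -72017 (r = -2 + ((-155662 - 61445) + 145092) = -2 + (-217107 + 145092) = -2 - 72015 = -72017)
F = -1/72017 (F = 1/(-72017) = -1/72017 ≈ -1.3886e-5)
K = -1/72017 ≈ -1.3886e-5
K + (-2 - 4*P(0))*(-223 + 208) = -1/72017 + (-2 - 24*0)*(-223 + 208) = -1/72017 + (-2 - 4*0)*(-15) = -1/72017 + (-2 + 0)*(-15) = -1/72017 - 2*(-15) = -1/72017 + 30 = 2160509/72017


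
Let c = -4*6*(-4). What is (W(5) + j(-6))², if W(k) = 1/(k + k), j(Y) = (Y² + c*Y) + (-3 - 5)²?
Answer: 22648081/100 ≈ 2.2648e+5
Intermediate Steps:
c = 96 (c = -24*(-4) = 96)
j(Y) = 64 + Y² + 96*Y (j(Y) = (Y² + 96*Y) + (-3 - 5)² = (Y² + 96*Y) + (-8)² = (Y² + 96*Y) + 64 = 64 + Y² + 96*Y)
W(k) = 1/(2*k)
(W(5) + j(-6))² = ((½)/5 + (64 + (-6)² + 96*(-6)))² = ((½)*(⅕) + (64 + 36 - 576))² = (⅒ - 476)² = (-4759/10)² = 22648081/100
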